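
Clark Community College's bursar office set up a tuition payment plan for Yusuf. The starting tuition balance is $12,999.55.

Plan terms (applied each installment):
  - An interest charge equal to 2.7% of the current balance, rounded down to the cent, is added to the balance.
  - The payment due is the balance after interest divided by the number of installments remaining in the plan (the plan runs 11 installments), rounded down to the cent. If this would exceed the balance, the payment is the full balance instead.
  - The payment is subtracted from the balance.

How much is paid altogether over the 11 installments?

Installment 1: opening $12,999.55; interest $350.98 → $13,350.53; payment $1,213.68; balance $12,136.85
Installment 2: opening $12,136.85; interest $327.69 → $12,464.54; payment $1,246.45; balance $11,218.09
Installment 3: opening $11,218.09; interest $302.88 → $11,520.97; payment $1,280.10; balance $10,240.87
Installment 4: opening $10,240.87; interest $276.50 → $10,517.37; payment $1,314.67; balance $9,202.70
Installment 5: opening $9,202.70; interest $248.47 → $9,451.17; payment $1,350.16; balance $8,101.01
Installment 6: opening $8,101.01; interest $218.72 → $8,319.73; payment $1,386.62; balance $6,933.11
Installment 7: opening $6,933.11; interest $187.19 → $7,120.30; payment $1,424.06; balance $5,696.24
Installment 8: opening $5,696.24; interest $153.79 → $5,850.03; payment $1,462.50; balance $4,387.53
Installment 9: opening $4,387.53; interest $118.46 → $4,505.99; payment $1,501.99; balance $3,004.00
Installment 10: opening $3,004.00; interest $81.10 → $3,085.10; payment $1,542.55; balance $1,542.55
Installment 11: opening $1,542.55; interest $41.64 → $1,584.19; payment $1,584.19; balance $0.00
Total paid: $15,306.97

$15,306.97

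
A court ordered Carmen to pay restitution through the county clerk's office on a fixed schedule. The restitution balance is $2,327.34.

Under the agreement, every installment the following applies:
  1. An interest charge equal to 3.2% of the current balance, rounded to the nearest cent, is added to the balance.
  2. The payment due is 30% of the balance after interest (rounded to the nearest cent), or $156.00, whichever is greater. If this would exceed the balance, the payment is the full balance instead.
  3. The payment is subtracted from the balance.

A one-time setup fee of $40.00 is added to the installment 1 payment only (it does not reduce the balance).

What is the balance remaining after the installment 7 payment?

$170.66

# | Opening | Interest | Payment | Fee | End bal
1 | $2,327.34 | $74.47 | $720.54 | $40.00 | $1,681.27
2 | $1,681.27 | $53.80 | $520.52 | — | $1,214.55
3 | $1,214.55 | $38.87 | $376.03 | — | $877.39
4 | $877.39 | $28.08 | $271.64 | — | $633.83
5 | $633.83 | $20.28 | $196.23 | — | $457.88
6 | $457.88 | $14.65 | $156.00 | — | $316.53
7 | $316.53 | $10.13 | $156.00 | — | $170.66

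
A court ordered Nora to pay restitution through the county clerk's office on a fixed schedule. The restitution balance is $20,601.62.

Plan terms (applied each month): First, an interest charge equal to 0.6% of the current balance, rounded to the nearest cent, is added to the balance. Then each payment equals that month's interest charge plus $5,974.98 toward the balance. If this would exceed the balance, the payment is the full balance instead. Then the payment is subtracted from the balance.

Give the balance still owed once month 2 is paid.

$8,651.66

Month 1: opening $20,601.62; interest $123.61 → $20,725.23; payment $6,098.59; balance $14,626.64
Month 2: opening $14,626.64; interest $87.76 → $14,714.40; payment $6,062.74; balance $8,651.66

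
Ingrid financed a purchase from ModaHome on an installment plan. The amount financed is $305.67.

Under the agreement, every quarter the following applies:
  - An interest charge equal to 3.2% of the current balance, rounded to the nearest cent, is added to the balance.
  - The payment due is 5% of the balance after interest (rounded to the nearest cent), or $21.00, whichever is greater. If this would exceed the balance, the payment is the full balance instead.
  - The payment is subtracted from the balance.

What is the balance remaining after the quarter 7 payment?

Quarter 1: opening $305.67; interest $9.78 → $315.45; payment $21.00; balance $294.45
Quarter 2: opening $294.45; interest $9.42 → $303.87; payment $21.00; balance $282.87
Quarter 3: opening $282.87; interest $9.05 → $291.92; payment $21.00; balance $270.92
Quarter 4: opening $270.92; interest $8.67 → $279.59; payment $21.00; balance $258.59
Quarter 5: opening $258.59; interest $8.27 → $266.86; payment $21.00; balance $245.86
Quarter 6: opening $245.86; interest $7.87 → $253.73; payment $21.00; balance $232.73
Quarter 7: opening $232.73; interest $7.45 → $240.18; payment $21.00; balance $219.18

$219.18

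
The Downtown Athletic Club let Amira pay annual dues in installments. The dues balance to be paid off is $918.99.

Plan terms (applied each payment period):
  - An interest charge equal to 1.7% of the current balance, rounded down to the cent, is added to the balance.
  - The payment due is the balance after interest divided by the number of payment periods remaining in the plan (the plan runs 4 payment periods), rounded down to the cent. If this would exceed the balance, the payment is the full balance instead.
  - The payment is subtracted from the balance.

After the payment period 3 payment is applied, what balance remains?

$241.66

# | Opening | Interest | Payment | End bal
1 | $918.99 | $15.62 | $233.65 | $700.96
2 | $700.96 | $11.91 | $237.62 | $475.25
3 | $475.25 | $8.07 | $241.66 | $241.66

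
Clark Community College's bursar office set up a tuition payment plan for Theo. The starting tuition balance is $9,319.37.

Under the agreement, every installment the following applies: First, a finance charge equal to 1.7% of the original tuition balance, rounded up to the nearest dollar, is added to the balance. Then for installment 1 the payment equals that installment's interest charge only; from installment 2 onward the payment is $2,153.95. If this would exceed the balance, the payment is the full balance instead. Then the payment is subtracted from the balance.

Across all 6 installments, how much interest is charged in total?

Installment 1: $9,319.37 +$159.00 interest = $9,478.37; pay $159.00 → $9,319.37
Installment 2: $9,319.37 +$159.00 interest = $9,478.37; pay $2,153.95 → $7,324.42
Installment 3: $7,324.42 +$159.00 interest = $7,483.42; pay $2,153.95 → $5,329.47
Installment 4: $5,329.47 +$159.00 interest = $5,488.47; pay $2,153.95 → $3,334.52
Installment 5: $3,334.52 +$159.00 interest = $3,493.52; pay $2,153.95 → $1,339.57
Installment 6: $1,339.57 +$159.00 interest = $1,498.57; pay $1,498.57 → $0.00
Total interest: $159.00 + $159.00 + $159.00 + $159.00 + $159.00 + $159.00 = $954.00

$954.00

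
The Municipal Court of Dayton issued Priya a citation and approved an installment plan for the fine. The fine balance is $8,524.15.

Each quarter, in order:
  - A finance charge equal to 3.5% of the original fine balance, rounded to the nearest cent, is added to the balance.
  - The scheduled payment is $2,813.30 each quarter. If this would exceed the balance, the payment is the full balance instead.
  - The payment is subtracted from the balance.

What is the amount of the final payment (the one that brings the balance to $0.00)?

$1,277.65

# | Opening | Interest | Payment | End bal
1 | $8,524.15 | $298.35 | $2,813.30 | $6,009.20
2 | $6,009.20 | $298.35 | $2,813.30 | $3,494.25
3 | $3,494.25 | $298.35 | $2,813.30 | $979.30
4 | $979.30 | $298.35 | $1,277.65 | $0.00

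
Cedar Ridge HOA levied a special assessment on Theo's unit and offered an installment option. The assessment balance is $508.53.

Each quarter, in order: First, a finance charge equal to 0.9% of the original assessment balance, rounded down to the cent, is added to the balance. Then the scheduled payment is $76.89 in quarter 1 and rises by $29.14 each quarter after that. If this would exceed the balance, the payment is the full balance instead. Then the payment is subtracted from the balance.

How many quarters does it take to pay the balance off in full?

5

Quarter 1: opening $508.53; interest $4.57 → $513.10; payment $76.89; balance $436.21
Quarter 2: opening $436.21; interest $4.57 → $440.78; payment $106.03; balance $334.75
Quarter 3: opening $334.75; interest $4.57 → $339.32; payment $135.17; balance $204.15
Quarter 4: opening $204.15; interest $4.57 → $208.72; payment $164.31; balance $44.41
Quarter 5: opening $44.41; interest $4.57 → $48.98; payment $48.98; balance $0.00
Balance reaches $0.00 in quarter 5.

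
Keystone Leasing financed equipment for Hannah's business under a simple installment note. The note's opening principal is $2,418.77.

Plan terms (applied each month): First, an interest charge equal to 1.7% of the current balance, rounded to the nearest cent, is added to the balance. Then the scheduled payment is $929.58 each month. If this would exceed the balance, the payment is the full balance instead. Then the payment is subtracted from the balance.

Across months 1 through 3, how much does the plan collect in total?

$2,496.56

Month 1: opening $2,418.77; interest $41.12 → $2,459.89; payment $929.58; balance $1,530.31
Month 2: opening $1,530.31; interest $26.02 → $1,556.33; payment $929.58; balance $626.75
Month 3: opening $626.75; interest $10.65 → $637.40; payment $637.40; balance $0.00
Total paid: $2,496.56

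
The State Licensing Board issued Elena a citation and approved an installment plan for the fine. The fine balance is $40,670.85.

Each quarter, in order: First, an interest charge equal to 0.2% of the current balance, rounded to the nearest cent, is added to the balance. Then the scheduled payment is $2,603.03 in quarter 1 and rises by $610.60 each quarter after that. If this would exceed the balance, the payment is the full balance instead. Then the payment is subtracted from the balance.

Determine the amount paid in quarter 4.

$4,434.83

Quarter 1: opening $40,670.85; interest $81.34 → $40,752.19; payment $2,603.03; balance $38,149.16
Quarter 2: opening $38,149.16; interest $76.30 → $38,225.46; payment $3,213.63; balance $35,011.83
Quarter 3: opening $35,011.83; interest $70.02 → $35,081.85; payment $3,824.23; balance $31,257.62
Quarter 4: opening $31,257.62; interest $62.52 → $31,320.14; payment $4,434.83; balance $26,885.31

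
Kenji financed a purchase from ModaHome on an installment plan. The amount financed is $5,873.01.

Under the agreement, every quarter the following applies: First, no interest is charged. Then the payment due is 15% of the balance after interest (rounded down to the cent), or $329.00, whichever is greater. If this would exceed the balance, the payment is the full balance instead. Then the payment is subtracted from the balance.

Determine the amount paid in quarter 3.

Quarter 1: $5,873.01 − $880.95 → $4,992.06
Quarter 2: $4,992.06 − $748.80 → $4,243.26
Quarter 3: $4,243.26 − $636.48 → $3,606.78

$636.48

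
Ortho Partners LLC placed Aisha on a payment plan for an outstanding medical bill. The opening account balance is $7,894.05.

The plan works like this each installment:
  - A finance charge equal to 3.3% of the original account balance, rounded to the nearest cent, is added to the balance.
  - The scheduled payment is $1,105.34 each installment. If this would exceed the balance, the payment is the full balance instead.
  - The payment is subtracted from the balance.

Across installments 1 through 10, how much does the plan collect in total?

# | Opening | Interest | Payment | End bal
1 | $7,894.05 | $260.50 | $1,105.34 | $7,049.21
2 | $7,049.21 | $260.50 | $1,105.34 | $6,204.37
3 | $6,204.37 | $260.50 | $1,105.34 | $5,359.53
4 | $5,359.53 | $260.50 | $1,105.34 | $4,514.69
5 | $4,514.69 | $260.50 | $1,105.34 | $3,669.85
6 | $3,669.85 | $260.50 | $1,105.34 | $2,825.01
7 | $2,825.01 | $260.50 | $1,105.34 | $1,980.17
8 | $1,980.17 | $260.50 | $1,105.34 | $1,135.33
9 | $1,135.33 | $260.50 | $1,105.34 | $290.49
10 | $290.49 | $260.50 | $550.99 | $0.00
Total paid: $10,499.05

$10,499.05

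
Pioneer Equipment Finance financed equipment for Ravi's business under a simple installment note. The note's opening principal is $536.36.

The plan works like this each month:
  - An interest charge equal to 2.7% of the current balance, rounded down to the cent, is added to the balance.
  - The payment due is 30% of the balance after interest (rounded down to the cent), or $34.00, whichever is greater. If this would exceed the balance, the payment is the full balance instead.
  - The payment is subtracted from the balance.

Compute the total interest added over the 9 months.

# | Opening | Interest | Payment | End bal
1 | $536.36 | $14.48 | $165.25 | $385.59
2 | $385.59 | $10.41 | $118.80 | $277.20
3 | $277.20 | $7.48 | $85.40 | $199.28
4 | $199.28 | $5.38 | $61.39 | $143.27
5 | $143.27 | $3.86 | $44.13 | $103.00
6 | $103.00 | $2.78 | $34.00 | $71.78
7 | $71.78 | $1.93 | $34.00 | $39.71
8 | $39.71 | $1.07 | $34.00 | $6.78
9 | $6.78 | $0.18 | $6.96 | $0.00
Total interest: $14.48 + $10.41 + $7.48 + $5.38 + $3.86 + $2.78 + $1.93 + $1.07 + $0.18 = $47.57

$47.57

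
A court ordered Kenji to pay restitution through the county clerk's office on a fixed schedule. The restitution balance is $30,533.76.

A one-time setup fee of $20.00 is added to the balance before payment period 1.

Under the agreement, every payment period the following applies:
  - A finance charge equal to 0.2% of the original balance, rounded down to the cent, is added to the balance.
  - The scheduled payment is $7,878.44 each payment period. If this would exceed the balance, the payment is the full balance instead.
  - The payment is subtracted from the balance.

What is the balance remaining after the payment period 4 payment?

Payment period 1: $30,553.76 +$61.06 interest = $30,614.82; pay $7,878.44 → $22,736.38
Payment period 2: $22,736.38 +$61.06 interest = $22,797.44; pay $7,878.44 → $14,919.00
Payment period 3: $14,919.00 +$61.06 interest = $14,980.06; pay $7,878.44 → $7,101.62
Payment period 4: $7,101.62 +$61.06 interest = $7,162.68; pay $7,162.68 → $0.00

$0.00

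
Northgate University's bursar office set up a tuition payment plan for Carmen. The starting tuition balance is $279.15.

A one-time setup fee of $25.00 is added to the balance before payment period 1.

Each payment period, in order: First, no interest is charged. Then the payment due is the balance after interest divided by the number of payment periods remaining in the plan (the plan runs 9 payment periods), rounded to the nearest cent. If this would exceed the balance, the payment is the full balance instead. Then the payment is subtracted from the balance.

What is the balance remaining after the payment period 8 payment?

Payment period 1: $304.15 − $33.79 → $270.36
Payment period 2: $270.36 − $33.80 → $236.56
Payment period 3: $236.56 − $33.79 → $202.77
Payment period 4: $202.77 − $33.80 → $168.97
Payment period 5: $168.97 − $33.79 → $135.18
Payment period 6: $135.18 − $33.80 → $101.38
Payment period 7: $101.38 − $33.79 → $67.59
Payment period 8: $67.59 − $33.80 → $33.79

$33.79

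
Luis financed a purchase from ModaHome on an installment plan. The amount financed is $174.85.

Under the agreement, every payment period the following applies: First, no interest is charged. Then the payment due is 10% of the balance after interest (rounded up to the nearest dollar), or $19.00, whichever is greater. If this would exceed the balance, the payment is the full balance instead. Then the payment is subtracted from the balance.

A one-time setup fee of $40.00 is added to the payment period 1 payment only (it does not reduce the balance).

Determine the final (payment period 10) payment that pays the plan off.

$3.85

Payment period 1: opening $174.85; payment $19.00 (+ $40.00 fee); balance $155.85
Payment period 2: opening $155.85; payment $19.00; balance $136.85
Payment period 3: opening $136.85; payment $19.00; balance $117.85
Payment period 4: opening $117.85; payment $19.00; balance $98.85
Payment period 5: opening $98.85; payment $19.00; balance $79.85
Payment period 6: opening $79.85; payment $19.00; balance $60.85
Payment period 7: opening $60.85; payment $19.00; balance $41.85
Payment period 8: opening $41.85; payment $19.00; balance $22.85
Payment period 9: opening $22.85; payment $19.00; balance $3.85
Payment period 10: opening $3.85; payment $3.85; balance $0.00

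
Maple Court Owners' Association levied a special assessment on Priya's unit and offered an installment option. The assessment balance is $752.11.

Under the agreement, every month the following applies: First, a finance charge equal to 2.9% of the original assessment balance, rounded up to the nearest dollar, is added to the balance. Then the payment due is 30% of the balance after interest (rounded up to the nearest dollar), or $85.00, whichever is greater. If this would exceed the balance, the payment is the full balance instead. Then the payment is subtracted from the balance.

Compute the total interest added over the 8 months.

$176.00

Month 1: $752.11 +$22.00 interest = $774.11; pay $233.00 → $541.11
Month 2: $541.11 +$22.00 interest = $563.11; pay $169.00 → $394.11
Month 3: $394.11 +$22.00 interest = $416.11; pay $125.00 → $291.11
Month 4: $291.11 +$22.00 interest = $313.11; pay $94.00 → $219.11
Month 5: $219.11 +$22.00 interest = $241.11; pay $85.00 → $156.11
Month 6: $156.11 +$22.00 interest = $178.11; pay $85.00 → $93.11
Month 7: $93.11 +$22.00 interest = $115.11; pay $85.00 → $30.11
Month 8: $30.11 +$22.00 interest = $52.11; pay $52.11 → $0.00
Total interest: $22.00 + $22.00 + $22.00 + $22.00 + $22.00 + $22.00 + $22.00 + $22.00 = $176.00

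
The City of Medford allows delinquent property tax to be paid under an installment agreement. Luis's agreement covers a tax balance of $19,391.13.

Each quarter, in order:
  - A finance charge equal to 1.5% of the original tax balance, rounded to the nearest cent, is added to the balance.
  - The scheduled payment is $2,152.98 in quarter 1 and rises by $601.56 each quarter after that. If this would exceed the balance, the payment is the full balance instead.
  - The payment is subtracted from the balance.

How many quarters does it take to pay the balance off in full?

6

Quarter 1: opening $19,391.13; interest $290.87 → $19,682.00; payment $2,152.98; balance $17,529.02
Quarter 2: opening $17,529.02; interest $290.87 → $17,819.89; payment $2,754.54; balance $15,065.35
Quarter 3: opening $15,065.35; interest $290.87 → $15,356.22; payment $3,356.10; balance $12,000.12
Quarter 4: opening $12,000.12; interest $290.87 → $12,290.99; payment $3,957.66; balance $8,333.33
Quarter 5: opening $8,333.33; interest $290.87 → $8,624.20; payment $4,559.22; balance $4,064.98
Quarter 6: opening $4,064.98; interest $290.87 → $4,355.85; payment $4,355.85; balance $0.00
Balance reaches $0.00 in quarter 6.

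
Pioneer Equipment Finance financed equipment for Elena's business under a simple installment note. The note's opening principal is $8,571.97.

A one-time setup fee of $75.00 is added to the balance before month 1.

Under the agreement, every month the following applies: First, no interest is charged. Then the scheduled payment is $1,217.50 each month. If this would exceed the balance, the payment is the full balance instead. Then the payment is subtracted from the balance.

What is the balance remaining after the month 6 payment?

# | Opening | Payment | End bal
1 | $8,646.97 | $1,217.50 | $7,429.47
2 | $7,429.47 | $1,217.50 | $6,211.97
3 | $6,211.97 | $1,217.50 | $4,994.47
4 | $4,994.47 | $1,217.50 | $3,776.97
5 | $3,776.97 | $1,217.50 | $2,559.47
6 | $2,559.47 | $1,217.50 | $1,341.97

$1,341.97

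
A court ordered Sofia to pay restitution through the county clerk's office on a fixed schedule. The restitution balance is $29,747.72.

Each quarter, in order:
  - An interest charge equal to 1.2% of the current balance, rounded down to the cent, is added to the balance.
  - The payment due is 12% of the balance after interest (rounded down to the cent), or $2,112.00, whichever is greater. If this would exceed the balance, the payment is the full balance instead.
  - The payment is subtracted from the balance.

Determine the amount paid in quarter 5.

Quarter 1: opening $29,747.72; interest $356.97 → $30,104.69; payment $3,612.56; balance $26,492.13
Quarter 2: opening $26,492.13; interest $317.90 → $26,810.03; payment $3,217.20; balance $23,592.83
Quarter 3: opening $23,592.83; interest $283.11 → $23,875.94; payment $2,865.11; balance $21,010.83
Quarter 4: opening $21,010.83; interest $252.12 → $21,262.95; payment $2,551.55; balance $18,711.40
Quarter 5: opening $18,711.40; interest $224.53 → $18,935.93; payment $2,272.31; balance $16,663.62

$2,272.31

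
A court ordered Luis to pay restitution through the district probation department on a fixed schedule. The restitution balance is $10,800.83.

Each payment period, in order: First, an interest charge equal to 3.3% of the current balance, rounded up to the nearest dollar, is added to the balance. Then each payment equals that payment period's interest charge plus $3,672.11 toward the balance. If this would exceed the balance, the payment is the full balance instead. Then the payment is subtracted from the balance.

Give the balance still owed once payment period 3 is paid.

$0.00

Payment period 1: $10,800.83 +$357.00 interest = $11,157.83; pay $4,029.11 → $7,128.72
Payment period 2: $7,128.72 +$236.00 interest = $7,364.72; pay $3,908.11 → $3,456.61
Payment period 3: $3,456.61 +$115.00 interest = $3,571.61; pay $3,571.61 → $0.00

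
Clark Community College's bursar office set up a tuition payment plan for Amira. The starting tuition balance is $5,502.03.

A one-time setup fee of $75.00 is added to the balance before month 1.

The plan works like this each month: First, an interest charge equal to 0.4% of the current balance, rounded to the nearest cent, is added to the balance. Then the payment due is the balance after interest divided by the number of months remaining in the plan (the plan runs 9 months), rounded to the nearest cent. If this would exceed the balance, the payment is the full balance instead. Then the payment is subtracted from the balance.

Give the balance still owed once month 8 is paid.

$639.78

Month 1: $5,577.03 +$22.31 interest = $5,599.34; pay $622.15 → $4,977.19
Month 2: $4,977.19 +$19.91 interest = $4,997.10; pay $624.64 → $4,372.46
Month 3: $4,372.46 +$17.49 interest = $4,389.95; pay $627.14 → $3,762.81
Month 4: $3,762.81 +$15.05 interest = $3,777.86; pay $629.64 → $3,148.22
Month 5: $3,148.22 +$12.59 interest = $3,160.81; pay $632.16 → $2,528.65
Month 6: $2,528.65 +$10.11 interest = $2,538.76; pay $634.69 → $1,904.07
Month 7: $1,904.07 +$7.62 interest = $1,911.69; pay $637.23 → $1,274.46
Month 8: $1,274.46 +$5.10 interest = $1,279.56; pay $639.78 → $639.78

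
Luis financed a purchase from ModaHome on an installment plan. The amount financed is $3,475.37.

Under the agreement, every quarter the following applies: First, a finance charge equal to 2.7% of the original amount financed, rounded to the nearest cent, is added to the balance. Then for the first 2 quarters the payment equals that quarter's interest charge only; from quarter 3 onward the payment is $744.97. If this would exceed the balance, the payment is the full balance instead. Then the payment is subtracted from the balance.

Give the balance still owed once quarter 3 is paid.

$2,824.23

Quarter 1: $3,475.37 +$93.83 interest = $3,569.20; pay $93.83 → $3,475.37
Quarter 2: $3,475.37 +$93.83 interest = $3,569.20; pay $93.83 → $3,475.37
Quarter 3: $3,475.37 +$93.83 interest = $3,569.20; pay $744.97 → $2,824.23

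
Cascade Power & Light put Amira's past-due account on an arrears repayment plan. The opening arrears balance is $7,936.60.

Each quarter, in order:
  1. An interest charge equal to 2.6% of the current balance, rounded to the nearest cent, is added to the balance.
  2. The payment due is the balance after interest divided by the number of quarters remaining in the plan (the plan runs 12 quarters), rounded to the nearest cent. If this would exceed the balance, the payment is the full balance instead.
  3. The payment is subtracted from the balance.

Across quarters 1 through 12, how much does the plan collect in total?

$9,414.46

Quarter 1: opening $7,936.60; interest $206.35 → $8,142.95; payment $678.58; balance $7,464.37
Quarter 2: opening $7,464.37; interest $194.07 → $7,658.44; payment $696.22; balance $6,962.22
Quarter 3: opening $6,962.22; interest $181.02 → $7,143.24; payment $714.32; balance $6,428.92
Quarter 4: opening $6,428.92; interest $167.15 → $6,596.07; payment $732.90; balance $5,863.17
Quarter 5: opening $5,863.17; interest $152.44 → $6,015.61; payment $751.95; balance $5,263.66
Quarter 6: opening $5,263.66; interest $136.86 → $5,400.52; payment $771.50; balance $4,629.02
Quarter 7: opening $4,629.02; interest $120.35 → $4,749.37; payment $791.56; balance $3,957.81
Quarter 8: opening $3,957.81; interest $102.90 → $4,060.71; payment $812.14; balance $3,248.57
Quarter 9: opening $3,248.57; interest $84.46 → $3,333.03; payment $833.26; balance $2,499.77
Quarter 10: opening $2,499.77; interest $64.99 → $2,564.76; payment $854.92; balance $1,709.84
Quarter 11: opening $1,709.84; interest $44.46 → $1,754.30; payment $877.15; balance $877.15
Quarter 12: opening $877.15; interest $22.81 → $899.96; payment $899.96; balance $0.00
Total paid: $9,414.46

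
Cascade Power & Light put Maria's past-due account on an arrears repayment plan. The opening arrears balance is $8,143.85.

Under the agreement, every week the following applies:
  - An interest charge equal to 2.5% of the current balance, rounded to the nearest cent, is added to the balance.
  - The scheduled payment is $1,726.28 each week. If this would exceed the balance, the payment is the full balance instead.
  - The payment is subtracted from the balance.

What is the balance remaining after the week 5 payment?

$140.13

Week 1: opening $8,143.85; interest $203.60 → $8,347.45; payment $1,726.28; balance $6,621.17
Week 2: opening $6,621.17; interest $165.53 → $6,786.70; payment $1,726.28; balance $5,060.42
Week 3: opening $5,060.42; interest $126.51 → $5,186.93; payment $1,726.28; balance $3,460.65
Week 4: opening $3,460.65; interest $86.52 → $3,547.17; payment $1,726.28; balance $1,820.89
Week 5: opening $1,820.89; interest $45.52 → $1,866.41; payment $1,726.28; balance $140.13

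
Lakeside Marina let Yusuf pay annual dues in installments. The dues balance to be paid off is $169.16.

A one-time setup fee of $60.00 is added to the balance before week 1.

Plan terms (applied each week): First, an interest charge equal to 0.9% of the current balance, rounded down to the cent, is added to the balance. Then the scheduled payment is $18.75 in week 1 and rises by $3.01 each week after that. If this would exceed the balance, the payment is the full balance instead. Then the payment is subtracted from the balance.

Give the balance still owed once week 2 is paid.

Week 1: opening $229.16; interest $2.06 → $231.22; payment $18.75; balance $212.47
Week 2: opening $212.47; interest $1.91 → $214.38; payment $21.76; balance $192.62

$192.62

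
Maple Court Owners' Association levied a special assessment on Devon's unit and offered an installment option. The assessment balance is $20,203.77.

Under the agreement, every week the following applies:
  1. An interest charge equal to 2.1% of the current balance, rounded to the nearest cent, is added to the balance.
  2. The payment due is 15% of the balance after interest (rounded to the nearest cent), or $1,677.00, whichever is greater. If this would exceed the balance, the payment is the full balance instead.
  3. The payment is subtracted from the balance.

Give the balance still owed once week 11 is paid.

$661.76

# | Opening | Interest | Payment | End bal
1 | $20,203.77 | $424.28 | $3,094.21 | $17,533.84
2 | $17,533.84 | $368.21 | $2,685.31 | $15,216.74
3 | $15,216.74 | $319.55 | $2,330.44 | $13,205.85
4 | $13,205.85 | $277.32 | $2,022.48 | $11,460.69
5 | $11,460.69 | $240.67 | $1,755.20 | $9,946.16
6 | $9,946.16 | $208.87 | $1,677.00 | $8,478.03
7 | $8,478.03 | $178.04 | $1,677.00 | $6,979.07
8 | $6,979.07 | $146.56 | $1,677.00 | $5,448.63
9 | $5,448.63 | $114.42 | $1,677.00 | $3,886.05
10 | $3,886.05 | $81.61 | $1,677.00 | $2,290.66
11 | $2,290.66 | $48.10 | $1,677.00 | $661.76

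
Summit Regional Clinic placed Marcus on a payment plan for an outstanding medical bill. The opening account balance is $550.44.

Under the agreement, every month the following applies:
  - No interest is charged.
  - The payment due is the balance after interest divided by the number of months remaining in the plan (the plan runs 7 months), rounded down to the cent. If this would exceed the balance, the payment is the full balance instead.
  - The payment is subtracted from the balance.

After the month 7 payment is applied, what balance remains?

Month 1: $550.44 − $78.63 → $471.81
Month 2: $471.81 − $78.63 → $393.18
Month 3: $393.18 − $78.63 → $314.55
Month 4: $314.55 − $78.63 → $235.92
Month 5: $235.92 − $78.64 → $157.28
Month 6: $157.28 − $78.64 → $78.64
Month 7: $78.64 − $78.64 → $0.00

$0.00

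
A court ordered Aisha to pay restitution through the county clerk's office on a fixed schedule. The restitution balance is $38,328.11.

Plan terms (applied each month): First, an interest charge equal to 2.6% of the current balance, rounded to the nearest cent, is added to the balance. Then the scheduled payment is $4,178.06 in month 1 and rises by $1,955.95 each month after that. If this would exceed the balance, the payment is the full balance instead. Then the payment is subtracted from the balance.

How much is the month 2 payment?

$6,134.01

Month 1: $38,328.11 +$996.53 interest = $39,324.64; pay $4,178.06 → $35,146.58
Month 2: $35,146.58 +$913.81 interest = $36,060.39; pay $6,134.01 → $29,926.38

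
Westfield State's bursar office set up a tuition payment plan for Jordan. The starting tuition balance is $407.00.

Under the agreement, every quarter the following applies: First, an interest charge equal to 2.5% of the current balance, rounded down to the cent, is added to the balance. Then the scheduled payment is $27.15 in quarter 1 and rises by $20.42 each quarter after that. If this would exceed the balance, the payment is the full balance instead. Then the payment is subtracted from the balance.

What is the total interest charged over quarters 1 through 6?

$44.03

Quarter 1: opening $407.00; interest $10.17 → $417.17; payment $27.15; balance $390.02
Quarter 2: opening $390.02; interest $9.75 → $399.77; payment $47.57; balance $352.20
Quarter 3: opening $352.20; interest $8.80 → $361.00; payment $67.99; balance $293.01
Quarter 4: opening $293.01; interest $7.32 → $300.33; payment $88.41; balance $211.92
Quarter 5: opening $211.92; interest $5.29 → $217.21; payment $108.83; balance $108.38
Quarter 6: opening $108.38; interest $2.70 → $111.08; payment $111.08; balance $0.00
Total interest: $10.17 + $9.75 + $8.80 + $7.32 + $5.29 + $2.70 = $44.03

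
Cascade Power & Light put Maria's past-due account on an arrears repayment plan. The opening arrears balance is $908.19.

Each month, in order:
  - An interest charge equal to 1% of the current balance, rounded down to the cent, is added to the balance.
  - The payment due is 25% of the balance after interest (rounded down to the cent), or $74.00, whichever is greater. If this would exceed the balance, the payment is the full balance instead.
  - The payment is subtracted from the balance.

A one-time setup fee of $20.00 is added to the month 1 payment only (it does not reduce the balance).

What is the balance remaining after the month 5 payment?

$226.52

# | Opening | Interest | Payment | Fee | End bal
1 | $908.19 | $9.08 | $229.31 | $20.00 | $687.96
2 | $687.96 | $6.87 | $173.70 | — | $521.13
3 | $521.13 | $5.21 | $131.58 | — | $394.76
4 | $394.76 | $3.94 | $99.67 | — | $299.03
5 | $299.03 | $2.99 | $75.50 | — | $226.52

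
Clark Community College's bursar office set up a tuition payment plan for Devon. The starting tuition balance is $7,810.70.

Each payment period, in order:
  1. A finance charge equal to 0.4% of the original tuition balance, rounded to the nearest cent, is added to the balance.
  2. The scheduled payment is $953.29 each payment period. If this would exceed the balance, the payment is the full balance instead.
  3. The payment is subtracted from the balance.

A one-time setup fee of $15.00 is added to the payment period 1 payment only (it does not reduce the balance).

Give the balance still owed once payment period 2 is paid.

$5,966.60

Payment period 1: $7,810.70 +$31.24 interest = $7,841.94; pay $953.29 (+ $15.00 fee) → $6,888.65
Payment period 2: $6,888.65 +$31.24 interest = $6,919.89; pay $953.29 → $5,966.60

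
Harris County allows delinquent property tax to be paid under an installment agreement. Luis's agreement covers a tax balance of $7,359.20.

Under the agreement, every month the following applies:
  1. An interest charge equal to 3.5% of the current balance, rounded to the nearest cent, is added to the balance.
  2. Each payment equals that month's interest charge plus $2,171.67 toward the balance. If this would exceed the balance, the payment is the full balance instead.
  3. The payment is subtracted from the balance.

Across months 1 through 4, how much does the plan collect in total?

$7,933.44

Month 1: opening $7,359.20; interest $257.57 → $7,616.77; payment $2,429.24; balance $5,187.53
Month 2: opening $5,187.53; interest $181.56 → $5,369.09; payment $2,353.23; balance $3,015.86
Month 3: opening $3,015.86; interest $105.56 → $3,121.42; payment $2,277.23; balance $844.19
Month 4: opening $844.19; interest $29.55 → $873.74; payment $873.74; balance $0.00
Total paid: $7,933.44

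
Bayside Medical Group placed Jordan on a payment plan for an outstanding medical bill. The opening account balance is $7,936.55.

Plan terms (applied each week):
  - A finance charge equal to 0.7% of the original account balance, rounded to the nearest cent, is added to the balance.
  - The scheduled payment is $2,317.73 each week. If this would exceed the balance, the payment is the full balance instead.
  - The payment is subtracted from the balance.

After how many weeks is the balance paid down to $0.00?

Week 1: opening $7,936.55; interest $55.56 → $7,992.11; payment $2,317.73; balance $5,674.38
Week 2: opening $5,674.38; interest $55.56 → $5,729.94; payment $2,317.73; balance $3,412.21
Week 3: opening $3,412.21; interest $55.56 → $3,467.77; payment $2,317.73; balance $1,150.04
Week 4: opening $1,150.04; interest $55.56 → $1,205.60; payment $1,205.60; balance $0.00
Balance reaches $0.00 in week 4.

4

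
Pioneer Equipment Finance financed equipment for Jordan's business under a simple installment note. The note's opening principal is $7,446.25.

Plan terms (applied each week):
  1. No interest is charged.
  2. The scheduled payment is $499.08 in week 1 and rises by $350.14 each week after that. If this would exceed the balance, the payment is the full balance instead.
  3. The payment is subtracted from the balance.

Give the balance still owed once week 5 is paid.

$1,449.45

Week 1: $7,446.25 − $499.08 → $6,947.17
Week 2: $6,947.17 − $849.22 → $6,097.95
Week 3: $6,097.95 − $1,199.36 → $4,898.59
Week 4: $4,898.59 − $1,549.50 → $3,349.09
Week 5: $3,349.09 − $1,899.64 → $1,449.45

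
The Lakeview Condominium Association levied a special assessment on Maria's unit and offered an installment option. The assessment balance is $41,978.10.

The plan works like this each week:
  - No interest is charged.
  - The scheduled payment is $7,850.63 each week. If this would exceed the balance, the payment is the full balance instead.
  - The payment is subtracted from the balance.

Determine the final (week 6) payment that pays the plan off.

$2,724.95

Week 1: $41,978.10 − $7,850.63 → $34,127.47
Week 2: $34,127.47 − $7,850.63 → $26,276.84
Week 3: $26,276.84 − $7,850.63 → $18,426.21
Week 4: $18,426.21 − $7,850.63 → $10,575.58
Week 5: $10,575.58 − $7,850.63 → $2,724.95
Week 6: $2,724.95 − $2,724.95 → $0.00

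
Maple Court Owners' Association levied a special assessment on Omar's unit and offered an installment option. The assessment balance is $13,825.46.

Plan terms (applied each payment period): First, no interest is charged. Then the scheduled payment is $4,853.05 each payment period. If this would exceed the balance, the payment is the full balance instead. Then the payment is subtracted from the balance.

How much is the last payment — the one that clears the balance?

$4,119.36

Payment period 1: $13,825.46 − $4,853.05 → $8,972.41
Payment period 2: $8,972.41 − $4,853.05 → $4,119.36
Payment period 3: $4,119.36 − $4,119.36 → $0.00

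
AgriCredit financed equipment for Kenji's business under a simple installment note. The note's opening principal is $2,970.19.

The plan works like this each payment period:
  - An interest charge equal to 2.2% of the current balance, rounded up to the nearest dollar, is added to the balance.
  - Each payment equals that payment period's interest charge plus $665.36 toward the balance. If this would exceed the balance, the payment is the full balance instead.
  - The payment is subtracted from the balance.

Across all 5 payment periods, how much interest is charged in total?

# | Opening | Interest | Payment | End bal
1 | $2,970.19 | $66.00 | $731.36 | $2,304.83
2 | $2,304.83 | $51.00 | $716.36 | $1,639.47
3 | $1,639.47 | $37.00 | $702.36 | $974.11
4 | $974.11 | $22.00 | $687.36 | $308.75
5 | $308.75 | $7.00 | $315.75 | $0.00
Total interest: $66.00 + $51.00 + $37.00 + $22.00 + $7.00 = $183.00

$183.00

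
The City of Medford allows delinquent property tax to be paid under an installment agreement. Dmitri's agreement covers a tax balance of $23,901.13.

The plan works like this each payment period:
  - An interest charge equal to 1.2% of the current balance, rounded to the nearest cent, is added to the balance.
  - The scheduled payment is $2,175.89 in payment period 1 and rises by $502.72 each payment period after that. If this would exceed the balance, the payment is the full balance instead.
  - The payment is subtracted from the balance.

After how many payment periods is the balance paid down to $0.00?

Payment period 1: $23,901.13 +$286.81 interest = $24,187.94; pay $2,175.89 → $22,012.05
Payment period 2: $22,012.05 +$264.14 interest = $22,276.19; pay $2,678.61 → $19,597.58
Payment period 3: $19,597.58 +$235.17 interest = $19,832.75; pay $3,181.33 → $16,651.42
Payment period 4: $16,651.42 +$199.82 interest = $16,851.24; pay $3,684.05 → $13,167.19
Payment period 5: $13,167.19 +$158.01 interest = $13,325.20; pay $4,186.77 → $9,138.43
Payment period 6: $9,138.43 +$109.66 interest = $9,248.09; pay $4,689.49 → $4,558.60
Payment period 7: $4,558.60 +$54.70 interest = $4,613.30; pay $4,613.30 → $0.00
Balance reaches $0.00 in payment period 7.

7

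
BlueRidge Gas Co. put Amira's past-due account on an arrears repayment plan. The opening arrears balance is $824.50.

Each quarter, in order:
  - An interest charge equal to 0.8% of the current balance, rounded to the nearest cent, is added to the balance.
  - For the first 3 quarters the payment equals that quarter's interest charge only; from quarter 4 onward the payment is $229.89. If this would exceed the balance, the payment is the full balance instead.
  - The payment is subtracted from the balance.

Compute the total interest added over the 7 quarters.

$35.41

Quarter 1: $824.50 +$6.60 interest = $831.10; pay $6.60 → $824.50
Quarter 2: $824.50 +$6.60 interest = $831.10; pay $6.60 → $824.50
Quarter 3: $824.50 +$6.60 interest = $831.10; pay $6.60 → $824.50
Quarter 4: $824.50 +$6.60 interest = $831.10; pay $229.89 → $601.21
Quarter 5: $601.21 +$4.81 interest = $606.02; pay $229.89 → $376.13
Quarter 6: $376.13 +$3.01 interest = $379.14; pay $229.89 → $149.25
Quarter 7: $149.25 +$1.19 interest = $150.44; pay $150.44 → $0.00
Total interest: $6.60 + $6.60 + $6.60 + $6.60 + $4.81 + $3.01 + $1.19 = $35.41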